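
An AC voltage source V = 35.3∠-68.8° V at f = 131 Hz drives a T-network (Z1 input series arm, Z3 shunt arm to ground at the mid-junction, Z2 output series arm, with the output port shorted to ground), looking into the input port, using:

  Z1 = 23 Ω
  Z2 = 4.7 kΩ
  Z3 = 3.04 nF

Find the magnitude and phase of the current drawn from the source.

Step 1 — Angular frequency: ω = 2π·f = 2π·131 = 823.1 rad/s.
Step 2 — Component impedances:
  Z1: Z = R = 23 Ω
  Z2: Z = R = 4700 Ω
  Z3: Z = 1/(jωC) = -j/(ω·C) = 0 - j3.996e+05 Ω
Step 3 — With the output port shorted to ground, the output series arm Z2 runs from the junction to ground; the shunt arm Z3 also runs from the junction to ground. They appear in parallel: Z3 || Z2 = 4699 - j55.27 Ω.
Step 4 — Series with input arm Z1: Z_in = Z1 + (Z3 || Z2) = 4722 - j55.27 Ω = 4723∠-0.7° Ω.
Step 5 — Source phasor: V = 35.3∠-68.8° V = 12.77 - j32.91 V.
Step 6 — Ohm's law: I = V / Z_total = (12.77 - j32.91) / (4722 - j55.27) = 0.002784 - j0.006937 A.
Step 7 — Convert to polar: |I| = 0.007475 A, ∠I = -68.1°.

I = 0.007475∠-68.1° A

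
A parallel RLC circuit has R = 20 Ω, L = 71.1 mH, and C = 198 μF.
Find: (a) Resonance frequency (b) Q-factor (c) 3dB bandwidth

Step 1 — Resonance: ω₀ = 1/√(LC) = 1/√(0.0711·0.000198) = 266.5 rad/s.
Step 2 — f₀ = ω₀/(2π) = 42.42 Hz.
Step 3 — Parallel Q: Q = R/(ω₀L) = 20/(266.5·0.0711) = 1.055.
Step 4 — Bandwidth: Δω = ω₀/Q = 252.5 rad/s; BW = Δω/(2π) = 40.19 Hz.

(a) f₀ = 42.42 Hz  (b) Q = 1.055  (c) BW = 40.19 Hz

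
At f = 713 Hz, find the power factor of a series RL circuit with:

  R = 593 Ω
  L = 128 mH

Step 1 — Angular frequency: ω = 2π·f = 2π·713 = 4480 rad/s.
Step 2 — Component impedances:
  R: Z = R = 593 Ω
  L: Z = jωL = j·4480·0.128 = 0 + j573.4 Ω
Step 3 — Series combination: Z_total = R + L = 593 + j573.4 Ω = 824.9∠44.0° Ω.
Step 4 — Power factor: PF = cos(φ) = Re(Z)/|Z| = 593/824.9 = 0.7189.
Step 5 — Type: Im(Z) = 573.4 ⇒ lagging (phase φ = 44.0°).

PF = 0.7189 (lagging, φ = 44.0°)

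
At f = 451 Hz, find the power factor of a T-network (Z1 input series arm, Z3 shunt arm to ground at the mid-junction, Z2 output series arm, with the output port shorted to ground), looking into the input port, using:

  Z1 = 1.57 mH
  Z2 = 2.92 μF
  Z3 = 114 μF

Step 1 — Angular frequency: ω = 2π·f = 2π·451 = 2834 rad/s.
Step 2 — Component impedances:
  Z1: Z = jωL = j·2834·0.00157 = 0 + j4.449 Ω
  Z2: Z = 1/(jωC) = -j/(ω·C) = 0 - j120.9 Ω
  Z3: Z = 1/(jωC) = -j/(ω·C) = 0 - j3.096 Ω
Step 3 — With the output port shorted to ground, the output series arm Z2 runs from the junction to ground; the shunt arm Z3 also runs from the junction to ground. They appear in parallel: Z3 || Z2 = 0 - j3.018 Ω.
Step 4 — Series with input arm Z1: Z_in = Z1 + (Z3 || Z2) = 0 + j1.431 Ω = 1.431∠90.0° Ω.
Step 5 — Power factor: PF = cos(φ) = Re(Z)/|Z| = 0/1.431 = 0.
Step 6 — Type: Im(Z) = 1.431 ⇒ lagging (phase φ = 90.0°).

PF = 0 (lagging, φ = 90.0°)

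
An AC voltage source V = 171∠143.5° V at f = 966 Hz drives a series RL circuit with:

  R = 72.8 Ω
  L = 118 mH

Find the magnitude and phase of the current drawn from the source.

Step 1 — Angular frequency: ω = 2π·f = 2π·966 = 6070 rad/s.
Step 2 — Component impedances:
  R: Z = R = 72.8 Ω
  L: Z = jωL = j·6070·0.118 = 0 + j716.2 Ω
Step 3 — Series combination: Z_total = R + L = 72.8 + j716.2 Ω = 719.9∠84.2° Ω.
Step 4 — Source phasor: V = 171∠143.5° V = -137.5 + j101.7 V.
Step 5 — Ohm's law: I = V / Z_total = (-137.5 + j101.7) / (72.8 + j716.2) = 0.1213 + j0.2043 A.
Step 6 — Convert to polar: |I| = 0.2375 A, ∠I = 59.3°.

I = 0.2375∠59.3° A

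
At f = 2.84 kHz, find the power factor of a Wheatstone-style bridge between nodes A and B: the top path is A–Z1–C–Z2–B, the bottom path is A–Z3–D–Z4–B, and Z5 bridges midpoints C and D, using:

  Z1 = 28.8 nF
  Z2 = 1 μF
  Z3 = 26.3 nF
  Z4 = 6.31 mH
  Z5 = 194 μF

Step 1 — Angular frequency: ω = 2π·f = 2π·2840 = 1.784e+04 rad/s.
Step 2 — Component impedances:
  Z1: Z = 1/(jωC) = -j/(ω·C) = 0 - j1946 Ω
  Z2: Z = 1/(jωC) = -j/(ω·C) = 0 - j56.04 Ω
  Z3: Z = 1/(jωC) = -j/(ω·C) = 0 - j2131 Ω
  Z4: Z = jωL = j·1.784e+04·0.00631 = 0 + j112.6 Ω
  Z5: Z = 1/(jωC) = -j/(ω·C) = 0 - j0.2889 Ω
Step 3 — Bridge requires nodal analysis (the Z5 bridge couples midpoints C and D, so the two paths cannot be reduced to a simple series/parallel combination). Setting node B to ground and injecting 1 A at node A, the 3-node admittance system at A, C, D solves to V_A = Z_AB = 0 - j1129 Ω = 1129∠-90.0° Ω.
Step 4 — Power factor: PF = cos(φ) = Re(Z)/|Z| = 0/1129 = 0.
Step 5 — Type: Im(Z) = -1129 ⇒ leading (phase φ = -90.0°).

PF = 0 (leading, φ = -90.0°)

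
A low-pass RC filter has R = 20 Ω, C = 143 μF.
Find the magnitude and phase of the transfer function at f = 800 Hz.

Step 1 — Angular frequency: ω = 2π·800 = 5027 rad/s.
Step 2 — Transfer function: H(jω) = 1/(1 + jωRC).
Step 3 — Denominator: 1 + jωRC = 1 + j·5027·20·0.000143 = 1 + j14.38.
Step 4 — H = 0.004815 - j0.06923.
Step 5 — Magnitude: |H| = 0.06939 (-23.2 dB); phase: φ = -86.0°.

|H| = 0.06939 (-23.2 dB), φ = -86.0°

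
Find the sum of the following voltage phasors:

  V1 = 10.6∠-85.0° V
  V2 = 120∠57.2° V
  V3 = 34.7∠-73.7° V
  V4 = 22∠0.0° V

Step 1 — Convert each phasor to rectangular form:
  V1 = 10.6·(cos(-85.0°) + j·sin(-85.0°)) = 0.9239 - j10.56 V
  V2 = 120·(cos(57.2°) + j·sin(57.2°)) = 65 + j100.9 V
  V3 = 34.7·(cos(-73.7°) + j·sin(-73.7°)) = 9.739 - j33.31 V
  V4 = 22·(cos(0.0°) + j·sin(0.0°)) = 22 V
Step 2 — Sum components: V_total = 97.67 + j57 V.
Step 3 — Convert to polar: |V_total| = 113.1 V, ∠V_total = 30.3°.

V_total = 113.1∠30.3° V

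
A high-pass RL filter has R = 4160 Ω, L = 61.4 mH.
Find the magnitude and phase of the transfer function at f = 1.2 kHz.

Step 1 — Angular frequency: ω = 2π·1200 = 7540 rad/s.
Step 2 — Transfer function: H(jω) = jωL/(R + jωL).
Step 3 — Numerator jωL = j·462.9; denominator R + jωL = 4160 + j462.9.
Step 4 — H = 0.01223 + j0.1099.
Step 5 — Magnitude: |H| = 0.1106 (-19.1 dB); phase: φ = 83.6°.

|H| = 0.1106 (-19.1 dB), φ = 83.6°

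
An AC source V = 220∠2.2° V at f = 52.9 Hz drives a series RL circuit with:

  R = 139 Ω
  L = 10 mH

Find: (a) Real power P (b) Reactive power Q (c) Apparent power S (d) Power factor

Step 1 — Angular frequency: ω = 2π·f = 2π·52.9 = 332.4 rad/s.
Step 2 — Component impedances:
  R: Z = R = 139 Ω
  L: Z = jωL = j·332.4·0.01 = 0 + j3.324 Ω
Step 3 — Series combination: Z_total = R + L = 139 + j3.324 Ω = 139∠1.4° Ω.
Step 4 — Source phasor: V = 220∠2.2° V = 219.8 + j8.445 V.
Step 5 — Current: I = V / Z = 1.582 + j0.02293 A = 1.582∠0.8° A.
Step 6 — Complex power: S = V·I* = 348 + j8.322 VA.
Step 7 — Real power: P = Re(S) = 348 W.
Step 8 — Reactive power: Q = Im(S) = 8.322 VAR.
Step 9 — Apparent power: |S| = 348.1 VA.
Step 10 — Power factor: PF = P/|S| = 0.9997 (lagging).

(a) P = 348 W  (b) Q = 8.322 VAR  (c) S = 348.1 VA  (d) PF = 0.9997 (lagging)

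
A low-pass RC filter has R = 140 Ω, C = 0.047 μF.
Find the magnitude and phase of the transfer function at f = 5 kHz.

Step 1 — Angular frequency: ω = 2π·5000 = 3.142e+04 rad/s.
Step 2 — Transfer function: H(jω) = 1/(1 + jωRC).
Step 3 — Denominator: 1 + jωRC = 1 + j·3.142e+04·140·4.7e-08 = 1 + j0.2067.
Step 4 — H = 0.959 - j0.1982.
Step 5 — Magnitude: |H| = 0.9793 (-0.2 dB); phase: φ = -11.7°.

|H| = 0.9793 (-0.2 dB), φ = -11.7°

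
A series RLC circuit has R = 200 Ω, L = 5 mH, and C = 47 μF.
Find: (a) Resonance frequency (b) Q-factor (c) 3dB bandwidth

Step 1 — Resonance condition Im(Z)=0 gives ω₀ = 1/√(LC).
Step 2 — ω₀ = 1/√(0.005·4.7e-05) = 2063 rad/s.
Step 3 — f₀ = ω₀/(2π) = 328.3 Hz.
Step 4 — Series Q: Q = ω₀L/R = 2063·0.005/200 = 0.05157.
Step 5 — 3dB bandwidth: Δω = ω₀/Q = 4e+04 rad/s; BW = Δω/(2π) = 6366 Hz.

(a) f₀ = 328.3 Hz  (b) Q = 0.05157  (c) BW = 6366 Hz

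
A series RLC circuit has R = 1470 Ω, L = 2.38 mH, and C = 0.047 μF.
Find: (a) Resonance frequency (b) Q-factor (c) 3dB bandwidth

Step 1 — Resonance condition Im(Z)=0 gives ω₀ = 1/√(LC).
Step 2 — ω₀ = 1/√(0.00238·4.7e-08) = 9.455e+04 rad/s.
Step 3 — f₀ = ω₀/(2π) = 1.505e+04 Hz.
Step 4 — Series Q: Q = ω₀L/R = 9.455e+04·0.00238/1470 = 0.1531.
Step 5 — 3dB bandwidth: Δω = ω₀/Q = 6.176e+05 rad/s; BW = Δω/(2π) = 9.83e+04 Hz.

(a) f₀ = 1.505e+04 Hz  (b) Q = 0.1531  (c) BW = 9.83e+04 Hz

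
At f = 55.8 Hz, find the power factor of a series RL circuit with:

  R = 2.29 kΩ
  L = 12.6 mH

Step 1 — Angular frequency: ω = 2π·f = 2π·55.8 = 350.6 rad/s.
Step 2 — Component impedances:
  R: Z = R = 2290 Ω
  L: Z = jωL = j·350.6·0.0126 = 0 + j4.418 Ω
Step 3 — Series combination: Z_total = R + L = 2290 + j4.418 Ω = 2290∠0.1° Ω.
Step 4 — Power factor: PF = cos(φ) = Re(Z)/|Z| = 2290/2290 = 1.
Step 5 — Type: Im(Z) = 4.418 ⇒ lagging (phase φ = 0.1°).

PF = 1 (lagging, φ = 0.1°)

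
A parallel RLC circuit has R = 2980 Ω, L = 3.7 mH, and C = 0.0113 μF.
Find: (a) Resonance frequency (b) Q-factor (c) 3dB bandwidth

Step 1 — Resonance: ω₀ = 1/√(LC) = 1/√(0.0037·1.13e-08) = 1.547e+05 rad/s.
Step 2 — f₀ = ω₀/(2π) = 2.461e+04 Hz.
Step 3 — Parallel Q: Q = R/(ω₀L) = 2980/(1.547e+05·0.0037) = 5.208.
Step 4 — Bandwidth: Δω = ω₀/Q = 2.97e+04 rad/s; BW = Δω/(2π) = 4726 Hz.

(a) f₀ = 2.461e+04 Hz  (b) Q = 5.208  (c) BW = 4726 Hz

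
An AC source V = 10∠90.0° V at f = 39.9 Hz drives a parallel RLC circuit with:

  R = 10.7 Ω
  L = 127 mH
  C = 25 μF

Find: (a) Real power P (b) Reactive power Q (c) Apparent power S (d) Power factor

Step 1 — Angular frequency: ω = 2π·f = 2π·39.9 = 250.7 rad/s.
Step 2 — Component impedances:
  R: Z = R = 10.7 Ω
  L: Z = jωL = j·250.7·0.127 = 0 + j31.84 Ω
  C: Z = 1/(jωC) = -j/(ω·C) = 0 - j159.6 Ω
Step 3 — Parallel combination: 1/Z_total = 1/R + 1/L + 1/C; Z_total = 9.978 + j2.684 Ω = 10.33∠15.1° Ω.
Step 4 — Source phasor: V = 10∠90.0° V = 0 + j10 V.
Step 5 — Current: I = V / Z = 0.2514 + j0.9346 A = 0.9678∠74.9° A.
Step 6 — Complex power: S = V·I* = 9.346 + j2.514 VA.
Step 7 — Real power: P = Re(S) = 9.346 W.
Step 8 — Reactive power: Q = Im(S) = 2.514 VAR.
Step 9 — Apparent power: |S| = 9.678 VA.
Step 10 — Power factor: PF = P/|S| = 0.9657 (lagging).

(a) P = 9.346 W  (b) Q = 2.514 VAR  (c) S = 9.678 VA  (d) PF = 0.9657 (lagging)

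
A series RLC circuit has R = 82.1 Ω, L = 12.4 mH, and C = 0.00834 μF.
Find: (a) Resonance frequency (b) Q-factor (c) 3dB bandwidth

Step 1 — Resonance: ω₀ = 1/√(LC) = 1/√(0.0124·8.34e-09) = 9.833e+04 rad/s.
Step 2 — f₀ = ω₀/(2π) = 1.565e+04 Hz.
Step 3 — Series Q: Q = ω₀L/R = 9.833e+04·0.0124/82.1 = 14.85.
Step 4 — Bandwidth: Δω = ω₀/Q = 6621 rad/s; BW = Δω/(2π) = 1054 Hz.

(a) f₀ = 1.565e+04 Hz  (b) Q = 14.85  (c) BW = 1054 Hz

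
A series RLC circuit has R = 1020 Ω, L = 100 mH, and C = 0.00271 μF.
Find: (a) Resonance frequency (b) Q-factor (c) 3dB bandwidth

Step 1 — Resonance: ω₀ = 1/√(LC) = 1/√(0.1·2.71e-09) = 6.075e+04 rad/s.
Step 2 — f₀ = ω₀/(2π) = 9668 Hz.
Step 3 — Series Q: Q = ω₀L/R = 6.075e+04·0.1/1020 = 5.955.
Step 4 — Bandwidth: Δω = ω₀/Q = 1.02e+04 rad/s; BW = Δω/(2π) = 1623 Hz.

(a) f₀ = 9668 Hz  (b) Q = 5.955  (c) BW = 1623 Hz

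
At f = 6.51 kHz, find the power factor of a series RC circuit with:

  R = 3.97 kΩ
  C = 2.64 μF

Step 1 — Angular frequency: ω = 2π·f = 2π·6510 = 4.09e+04 rad/s.
Step 2 — Component impedances:
  R: Z = R = 3970 Ω
  C: Z = 1/(jωC) = -j/(ω·C) = 0 - j9.261 Ω
Step 3 — Series combination: Z_total = R + C = 3970 - j9.261 Ω = 3970∠-0.1° Ω.
Step 4 — Power factor: PF = cos(φ) = Re(Z)/|Z| = 3970/3970 = 1.
Step 5 — Type: Im(Z) = -9.261 ⇒ leading (phase φ = -0.1°).

PF = 1 (leading, φ = -0.1°)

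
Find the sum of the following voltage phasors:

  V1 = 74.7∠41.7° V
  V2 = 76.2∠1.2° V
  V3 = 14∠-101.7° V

Step 1 — Convert each phasor to rectangular form:
  V1 = 74.7·(cos(41.7°) + j·sin(41.7°)) = 55.77 + j49.69 V
  V2 = 76.2·(cos(1.2°) + j·sin(1.2°)) = 76.18 + j1.596 V
  V3 = 14·(cos(-101.7°) + j·sin(-101.7°)) = -2.839 - j13.71 V
Step 2 — Sum components: V_total = 129.1 + j37.58 V.
Step 3 — Convert to polar: |V_total| = 134.5 V, ∠V_total = 16.2°.

V_total = 134.5∠16.2° V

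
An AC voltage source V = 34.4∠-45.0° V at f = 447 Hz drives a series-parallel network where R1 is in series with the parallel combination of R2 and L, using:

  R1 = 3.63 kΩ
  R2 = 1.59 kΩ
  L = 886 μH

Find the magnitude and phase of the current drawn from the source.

Step 1 — Angular frequency: ω = 2π·f = 2π·447 = 2809 rad/s.
Step 2 — Component impedances:
  R1: Z = R = 3630 Ω
  R2: Z = R = 1590 Ω
  L: Z = jωL = j·2809·0.000886 = 0 + j2.488 Ω
Step 3 — Parallel branch: R2 || L = 1/(1/R2 + 1/L) = 0.003894 + j2.488 Ω.
Step 4 — Series with R1: Z_total = R1 + (R2 || L) = 3630 + j2.488 Ω = 3630∠0.0° Ω.
Step 5 — Source phasor: V = 34.4∠-45.0° V = 24.32 - j24.32 V.
Step 6 — Ohm's law: I = V / Z_total = (24.32 - j24.32) / (3630 + j2.488) = 0.006696 - j0.006706 A.
Step 7 — Convert to polar: |I| = 0.009477 A, ∠I = -45.0°.

I = 0.009477∠-45.0° A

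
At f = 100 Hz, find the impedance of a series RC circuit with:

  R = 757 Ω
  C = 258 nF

Step 1 — Angular frequency: ω = 2π·f = 2π·100 = 628.3 rad/s.
Step 2 — Component impedances:
  R: Z = R = 757 Ω
  C: Z = 1/(jωC) = -j/(ω·C) = 0 - j6169 Ω
Step 3 — Series combination: Z_total = R + C = 757 - j6169 Ω = 6215∠-83.0° Ω.

Z = 757 - j6169 Ω = 6215∠-83.0° Ω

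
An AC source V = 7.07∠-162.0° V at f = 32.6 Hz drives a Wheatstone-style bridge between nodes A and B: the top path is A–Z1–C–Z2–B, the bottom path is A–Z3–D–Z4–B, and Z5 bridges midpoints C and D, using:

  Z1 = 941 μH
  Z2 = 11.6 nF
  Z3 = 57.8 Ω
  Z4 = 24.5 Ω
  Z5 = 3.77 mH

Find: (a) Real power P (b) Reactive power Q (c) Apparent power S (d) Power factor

Step 1 — Angular frequency: ω = 2π·f = 2π·32.6 = 204.8 rad/s.
Step 2 — Component impedances:
  Z1: Z = jωL = j·204.8·0.000941 = 0 + j0.1927 Ω
  Z2: Z = 1/(jωC) = -j/(ω·C) = 0 - j4.209e+05 Ω
  Z3: Z = R = 57.8 Ω
  Z4: Z = R = 24.5 Ω
  Z5: Z = jωL = j·204.8·0.00377 = 0 + j0.7722 Ω
Step 3 — Bridge requires nodal analysis (the Z5 bridge couples midpoints C and D, so the two paths cannot be reduced to a simple series/parallel combination). Setting node B to ground and injecting 1 A at node A, the 3-node admittance system at A, C, D solves to V_A = Z_AB = 24.52 + j0.9633 Ω = 24.54∠2.3° Ω.
Step 4 — Source phasor: V = 7.07∠-162.0° V = -6.724 - j2.185 V.
Step 5 — Current: I = V / Z = -0.2773 - j0.07822 A = 0.2882∠-164.3° A.
Step 6 — Complex power: S = V·I* = 2.036 + j0.07999 VA.
Step 7 — Real power: P = Re(S) = 2.036 W.
Step 8 — Reactive power: Q = Im(S) = 0.07999 VAR.
Step 9 — Apparent power: |S| = 2.037 VA.
Step 10 — Power factor: PF = P/|S| = 0.9992 (lagging).

(a) P = 2.036 W  (b) Q = 0.07999 VAR  (c) S = 2.037 VA  (d) PF = 0.9992 (lagging)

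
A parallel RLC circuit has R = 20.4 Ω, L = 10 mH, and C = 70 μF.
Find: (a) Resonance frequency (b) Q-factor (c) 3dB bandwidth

Step 1 — Resonance: ω₀ = 1/√(LC) = 1/√(0.01·7e-05) = 1195 rad/s.
Step 2 — f₀ = ω₀/(2π) = 190.2 Hz.
Step 3 — Parallel Q: Q = R/(ω₀L) = 20.4/(1195·0.01) = 1.707.
Step 4 — Bandwidth: Δω = ω₀/Q = 700.3 rad/s; BW = Δω/(2π) = 111.5 Hz.

(a) f₀ = 190.2 Hz  (b) Q = 1.707  (c) BW = 111.5 Hz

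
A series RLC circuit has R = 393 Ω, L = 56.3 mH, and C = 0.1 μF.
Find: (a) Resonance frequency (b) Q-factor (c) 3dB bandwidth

Step 1 — Resonance: ω₀ = 1/√(LC) = 1/√(0.0563·1e-07) = 1.333e+04 rad/s.
Step 2 — f₀ = ω₀/(2π) = 2121 Hz.
Step 3 — Series Q: Q = ω₀L/R = 1.333e+04·0.0563/393 = 1.909.
Step 4 — Bandwidth: Δω = ω₀/Q = 6980 rad/s; BW = Δω/(2π) = 1111 Hz.

(a) f₀ = 2121 Hz  (b) Q = 1.909  (c) BW = 1111 Hz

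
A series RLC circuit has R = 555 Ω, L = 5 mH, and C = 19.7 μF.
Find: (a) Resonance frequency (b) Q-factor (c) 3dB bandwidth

Step 1 — Resonance: ω₀ = 1/√(LC) = 1/√(0.005·1.97e-05) = 3186 rad/s.
Step 2 — f₀ = ω₀/(2π) = 507.1 Hz.
Step 3 — Series Q: Q = ω₀L/R = 3186·0.005/555 = 0.02871.
Step 4 — Bandwidth: Δω = ω₀/Q = 1.11e+05 rad/s; BW = Δω/(2π) = 1.767e+04 Hz.

(a) f₀ = 507.1 Hz  (b) Q = 0.02871  (c) BW = 1.767e+04 Hz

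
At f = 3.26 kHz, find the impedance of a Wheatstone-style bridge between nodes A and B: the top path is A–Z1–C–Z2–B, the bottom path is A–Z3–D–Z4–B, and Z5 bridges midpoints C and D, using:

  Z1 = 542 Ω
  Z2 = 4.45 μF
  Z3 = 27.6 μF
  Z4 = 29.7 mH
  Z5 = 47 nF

Step 1 — Angular frequency: ω = 2π·f = 2π·3260 = 2.048e+04 rad/s.
Step 2 — Component impedances:
  Z1: Z = R = 542 Ω
  Z2: Z = 1/(jωC) = -j/(ω·C) = 0 - j10.97 Ω
  Z3: Z = 1/(jωC) = -j/(ω·C) = 0 - j1.769 Ω
  Z4: Z = jωL = j·2.048e+04·0.0297 = 0 + j608.4 Ω
  Z5: Z = 1/(jωC) = -j/(ω·C) = 0 - j1039 Ω
Step 3 — Bridge requires nodal analysis (the Z5 bridge couples midpoints C and D, so the two paths cannot be reduced to a simple series/parallel combination). Setting node B to ground and injecting 1 A at node A, the 3-node admittance system at A, C, D solves to V_A = Z_AB = 489.2 + j177.7 Ω = 520.5∠20.0° Ω.

Z = 489.2 + j177.7 Ω = 520.5∠20.0° Ω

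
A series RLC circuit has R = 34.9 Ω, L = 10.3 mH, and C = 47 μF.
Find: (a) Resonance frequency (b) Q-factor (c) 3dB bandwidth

Step 1 — Resonance: ω₀ = 1/√(LC) = 1/√(0.0103·4.7e-05) = 1437 rad/s.
Step 2 — f₀ = ω₀/(2π) = 228.7 Hz.
Step 3 — Series Q: Q = ω₀L/R = 1437·0.0103/34.9 = 0.4242.
Step 4 — Bandwidth: Δω = ω₀/Q = 3388 rad/s; BW = Δω/(2π) = 539.3 Hz.

(a) f₀ = 228.7 Hz  (b) Q = 0.4242  (c) BW = 539.3 Hz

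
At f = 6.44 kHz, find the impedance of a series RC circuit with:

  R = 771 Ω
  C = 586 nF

Step 1 — Angular frequency: ω = 2π·f = 2π·6440 = 4.046e+04 rad/s.
Step 2 — Component impedances:
  R: Z = R = 771 Ω
  C: Z = 1/(jωC) = -j/(ω·C) = 0 - j42.17 Ω
Step 3 — Series combination: Z_total = R + C = 771 - j42.17 Ω = 772.2∠-3.1° Ω.

Z = 771 - j42.17 Ω = 772.2∠-3.1° Ω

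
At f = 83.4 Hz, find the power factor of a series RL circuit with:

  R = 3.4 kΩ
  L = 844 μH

Step 1 — Angular frequency: ω = 2π·f = 2π·83.4 = 524 rad/s.
Step 2 — Component impedances:
  R: Z = R = 3400 Ω
  L: Z = jωL = j·524·0.000844 = 0 + j0.4423 Ω
Step 3 — Series combination: Z_total = R + L = 3400 + j0.4423 Ω = 3400∠0.0° Ω.
Step 4 — Power factor: PF = cos(φ) = Re(Z)/|Z| = 3400/3400 = 1.
Step 5 — Type: Im(Z) = 0.4423 ⇒ lagging (phase φ = 0.0°).

PF = 1 (lagging, φ = 0.0°)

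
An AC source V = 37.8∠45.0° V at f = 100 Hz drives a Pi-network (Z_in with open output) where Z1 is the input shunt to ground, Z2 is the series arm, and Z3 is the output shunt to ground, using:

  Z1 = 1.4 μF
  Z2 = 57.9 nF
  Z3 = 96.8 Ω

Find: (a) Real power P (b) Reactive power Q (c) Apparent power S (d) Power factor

Step 1 — Angular frequency: ω = 2π·f = 2π·100 = 628.3 rad/s.
Step 2 — Component impedances:
  Z1: Z = 1/(jωC) = -j/(ω·C) = 0 - j1137 Ω
  Z2: Z = 1/(jωC) = -j/(ω·C) = 0 - j2.749e+04 Ω
  Z3: Z = R = 96.8 Ω
Step 3 — With open output, the series arm Z2 and the output shunt Z3 appear in series to ground: Z2 + Z3 = 96.8 - j2.749e+04 Ω.
Step 4 — Parallel with input shunt Z1: Z_in = Z1 || (Z2 + Z3) = 0.1527 - j1092 Ω = 1092∠-90.0° Ω.
Step 5 — Source phasor: V = 37.8∠45.0° V = 26.73 + j26.73 V.
Step 6 — Current: I = V / Z = -0.02448 + j0.02449 A = 0.03463∠135.0° A.
Step 7 — Complex power: S = V·I* = 0.0001831 - j1.309 VA.
Step 8 — Real power: P = Re(S) = 0.0001831 W.
Step 9 — Reactive power: Q = Im(S) = -1.309 VAR.
Step 10 — Apparent power: |S| = 1.309 VA.
Step 11 — Power factor: PF = P/|S| = 0.0001399 (leading).

(a) P = 0.0001831 W  (b) Q = -1.309 VAR  (c) S = 1.309 VA  (d) PF = 0.0001399 (leading)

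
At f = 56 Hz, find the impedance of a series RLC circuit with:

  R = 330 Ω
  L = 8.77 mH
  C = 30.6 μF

Step 1 — Angular frequency: ω = 2π·f = 2π·56 = 351.9 rad/s.
Step 2 — Component impedances:
  R: Z = R = 330 Ω
  L: Z = jωL = j·351.9·0.00877 = 0 + j3.086 Ω
  C: Z = 1/(jωC) = -j/(ω·C) = 0 - j92.88 Ω
Step 3 — Series combination: Z_total = R + L + C = 330 - j89.79 Ω = 342∠-15.2° Ω.

Z = 330 - j89.79 Ω = 342∠-15.2° Ω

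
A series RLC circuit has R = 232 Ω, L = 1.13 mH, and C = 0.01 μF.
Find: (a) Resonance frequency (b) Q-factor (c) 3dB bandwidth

Step 1 — Resonance: ω₀ = 1/√(LC) = 1/√(0.00113·1e-08) = 2.975e+05 rad/s.
Step 2 — f₀ = ω₀/(2π) = 4.735e+04 Hz.
Step 3 — Series Q: Q = ω₀L/R = 2.975e+05·0.00113/232 = 1.449.
Step 4 — Bandwidth: Δω = ω₀/Q = 2.053e+05 rad/s; BW = Δω/(2π) = 3.268e+04 Hz.

(a) f₀ = 4.735e+04 Hz  (b) Q = 1.449  (c) BW = 3.268e+04 Hz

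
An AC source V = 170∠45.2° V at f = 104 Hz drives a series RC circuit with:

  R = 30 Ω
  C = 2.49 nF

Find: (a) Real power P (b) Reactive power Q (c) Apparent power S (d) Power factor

Step 1 — Angular frequency: ω = 2π·f = 2π·104 = 653.5 rad/s.
Step 2 — Component impedances:
  R: Z = R = 30 Ω
  C: Z = 1/(jωC) = -j/(ω·C) = 0 - j6.146e+05 Ω
Step 3 — Series combination: Z_total = R + C = 30 - j6.146e+05 Ω = 6.146e+05∠-90.0° Ω.
Step 4 — Source phasor: V = 170∠45.2° V = 119.8 + j120.6 V.
Step 5 — Current: I = V / Z = -0.0001963 + j0.0001949 A = 0.0002766∠135.2° A.
Step 6 — Complex power: S = V·I* = 2.295e-06 - j0.04702 VA.
Step 7 — Real power: P = Re(S) = 2.295e-06 W.
Step 8 — Reactive power: Q = Im(S) = -0.04702 VAR.
Step 9 — Apparent power: |S| = 0.04702 VA.
Step 10 — Power factor: PF = P/|S| = 4.881e-05 (leading).

(a) P = 2.295e-06 W  (b) Q = -0.04702 VAR  (c) S = 0.04702 VA  (d) PF = 4.881e-05 (leading)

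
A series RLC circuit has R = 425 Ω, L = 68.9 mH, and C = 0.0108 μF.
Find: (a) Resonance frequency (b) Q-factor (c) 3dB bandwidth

Step 1 — Resonance condition Im(Z)=0 gives ω₀ = 1/√(LC).
Step 2 — ω₀ = 1/√(0.0689·1.08e-08) = 3.666e+04 rad/s.
Step 3 — f₀ = ω₀/(2π) = 5834 Hz.
Step 4 — Series Q: Q = ω₀L/R = 3.666e+04·0.0689/425 = 5.943.
Step 5 — 3dB bandwidth: Δω = ω₀/Q = 6168 rad/s; BW = Δω/(2π) = 981.7 Hz.

(a) f₀ = 5834 Hz  (b) Q = 5.943  (c) BW = 981.7 Hz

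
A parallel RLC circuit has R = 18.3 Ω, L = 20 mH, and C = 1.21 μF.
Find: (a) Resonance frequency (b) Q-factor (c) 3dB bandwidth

Step 1 — Resonance: ω₀ = 1/√(LC) = 1/√(0.02·1.21e-06) = 6428 rad/s.
Step 2 — f₀ = ω₀/(2π) = 1023 Hz.
Step 3 — Parallel Q: Q = R/(ω₀L) = 18.3/(6428·0.02) = 0.1423.
Step 4 — Bandwidth: Δω = ω₀/Q = 4.516e+04 rad/s; BW = Δω/(2π) = 7188 Hz.

(a) f₀ = 1023 Hz  (b) Q = 0.1423  (c) BW = 7188 Hz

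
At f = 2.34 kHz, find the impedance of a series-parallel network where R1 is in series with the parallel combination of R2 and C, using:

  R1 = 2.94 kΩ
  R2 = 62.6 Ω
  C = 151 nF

Step 1 — Angular frequency: ω = 2π·f = 2π·2340 = 1.47e+04 rad/s.
Step 2 — Component impedances:
  R1: Z = R = 2940 Ω
  R2: Z = R = 62.6 Ω
  C: Z = 1/(jωC) = -j/(ω·C) = 0 - j450.4 Ω
Step 3 — Parallel branch: R2 || C = 1/(1/R2 + 1/C) = 61.41 - j8.535 Ω.
Step 4 — Series with R1: Z_total = R1 + (R2 || C) = 3001 - j8.535 Ω = 3001∠-0.2° Ω.

Z = 3001 - j8.535 Ω = 3001∠-0.2° Ω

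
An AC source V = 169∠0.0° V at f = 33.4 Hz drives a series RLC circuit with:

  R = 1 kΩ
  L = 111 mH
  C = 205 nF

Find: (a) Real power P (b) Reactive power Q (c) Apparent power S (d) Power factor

Step 1 — Angular frequency: ω = 2π·f = 2π·33.4 = 209.9 rad/s.
Step 2 — Component impedances:
  R: Z = R = 1000 Ω
  L: Z = jωL = j·209.9·0.111 = 0 + j23.29 Ω
  C: Z = 1/(jωC) = -j/(ω·C) = 0 - j2.324e+04 Ω
Step 3 — Series combination: Z_total = R + L + C = 1000 - j2.322e+04 Ω = 2.324e+04∠-87.5° Ω.
Step 4 — Source phasor: V = 169∠0.0° V = 169 V.
Step 5 — Current: I = V / Z = 0.0003128 + j0.007264 A = 0.007271∠87.5° A.
Step 6 — Complex power: S = V·I* = 0.05287 - j1.228 VA.
Step 7 — Real power: P = Re(S) = 0.05287 W.
Step 8 — Reactive power: Q = Im(S) = -1.228 VAR.
Step 9 — Apparent power: |S| = 1.229 VA.
Step 10 — Power factor: PF = P/|S| = 0.04302 (leading).

(a) P = 0.05287 W  (b) Q = -1.228 VAR  (c) S = 1.229 VA  (d) PF = 0.04302 (leading)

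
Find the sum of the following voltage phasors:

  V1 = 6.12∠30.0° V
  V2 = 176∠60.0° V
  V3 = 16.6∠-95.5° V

Step 1 — Convert each phasor to rectangular form:
  V1 = 6.12·(cos(30.0°) + j·sin(30.0°)) = 5.3 + j3.06 V
  V2 = 176·(cos(60.0°) + j·sin(60.0°)) = 88 + j152.4 V
  V3 = 16.6·(cos(-95.5°) + j·sin(-95.5°)) = -1.591 - j16.52 V
Step 2 — Sum components: V_total = 91.71 + j139 V.
Step 3 — Convert to polar: |V_total| = 166.5 V, ∠V_total = 56.6°.

V_total = 166.5∠56.6° V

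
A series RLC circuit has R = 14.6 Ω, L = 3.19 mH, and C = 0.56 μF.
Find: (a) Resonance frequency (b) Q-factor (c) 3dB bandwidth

Step 1 — Resonance condition Im(Z)=0 gives ω₀ = 1/√(LC).
Step 2 — ω₀ = 1/√(0.00319·5.6e-07) = 2.366e+04 rad/s.
Step 3 — f₀ = ω₀/(2π) = 3766 Hz.
Step 4 — Series Q: Q = ω₀L/R = 2.366e+04·0.00319/14.6 = 5.169.
Step 5 — 3dB bandwidth: Δω = ω₀/Q = 4577 rad/s; BW = Δω/(2π) = 728.4 Hz.

(a) f₀ = 3766 Hz  (b) Q = 5.169  (c) BW = 728.4 Hz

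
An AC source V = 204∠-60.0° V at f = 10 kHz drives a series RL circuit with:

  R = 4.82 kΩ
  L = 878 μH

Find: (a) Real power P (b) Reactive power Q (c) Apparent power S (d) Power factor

Step 1 — Angular frequency: ω = 2π·f = 2π·1e+04 = 6.283e+04 rad/s.
Step 2 — Component impedances:
  R: Z = R = 4820 Ω
  L: Z = jωL = j·6.283e+04·0.000878 = 0 + j55.17 Ω
Step 3 — Series combination: Z_total = R + L = 4820 + j55.17 Ω = 4820∠0.7° Ω.
Step 4 — Source phasor: V = 204∠-60.0° V = 102 - j176.7 V.
Step 5 — Current: I = V / Z = 0.02074 - j0.03689 A = 0.04232∠-60.7° A.
Step 6 — Complex power: S = V·I* = 8.633 + j0.09881 VA.
Step 7 — Real power: P = Re(S) = 8.633 W.
Step 8 — Reactive power: Q = Im(S) = 0.09881 VAR.
Step 9 — Apparent power: |S| = 8.633 VA.
Step 10 — Power factor: PF = P/|S| = 0.9999 (lagging).

(a) P = 8.633 W  (b) Q = 0.09881 VAR  (c) S = 8.633 VA  (d) PF = 0.9999 (lagging)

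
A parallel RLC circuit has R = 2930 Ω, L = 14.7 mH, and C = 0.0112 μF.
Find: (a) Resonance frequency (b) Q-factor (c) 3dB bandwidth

Step 1 — Resonance: ω₀ = 1/√(LC) = 1/√(0.0147·1.12e-08) = 7.793e+04 rad/s.
Step 2 — f₀ = ω₀/(2π) = 1.24e+04 Hz.
Step 3 — Parallel Q: Q = R/(ω₀L) = 2930/(7.793e+04·0.0147) = 2.558.
Step 4 — Bandwidth: Δω = ω₀/Q = 3.047e+04 rad/s; BW = Δω/(2π) = 4850 Hz.

(a) f₀ = 1.24e+04 Hz  (b) Q = 2.558  (c) BW = 4850 Hz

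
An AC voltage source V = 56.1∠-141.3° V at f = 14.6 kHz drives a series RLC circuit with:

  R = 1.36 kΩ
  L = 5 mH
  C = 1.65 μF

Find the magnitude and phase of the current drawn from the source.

Step 1 — Angular frequency: ω = 2π·f = 2π·1.46e+04 = 9.173e+04 rad/s.
Step 2 — Component impedances:
  R: Z = R = 1360 Ω
  L: Z = jωL = j·9.173e+04·0.005 = 0 + j458.7 Ω
  C: Z = 1/(jωC) = -j/(ω·C) = 0 - j6.607 Ω
Step 3 — Series combination: Z_total = R + L + C = 1360 + j452.1 Ω = 1433∠18.4° Ω.
Step 4 — Source phasor: V = 56.1∠-141.3° V = -43.78 - j35.08 V.
Step 5 — Ohm's law: I = V / Z_total = (-43.78 - j35.08) / (1360 + j452.1) = -0.03671 - j0.01359 A.
Step 6 — Convert to polar: |I| = 0.03914 A, ∠I = -159.7°.

I = 0.03914∠-159.7° A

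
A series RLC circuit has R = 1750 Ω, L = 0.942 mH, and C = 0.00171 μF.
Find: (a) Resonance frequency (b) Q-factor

Step 1 — Resonance condition Im(Z)=0 gives ω₀ = 1/√(LC).
Step 2 — ω₀ = 1/√(0.000942·1.71e-09) = 7.879e+05 rad/s.
Step 3 — f₀ = ω₀/(2π) = 1.254e+05 Hz.
Step 4 — Series Q: Q = ω₀L/R = 7.879e+05·0.000942/1750 = 0.4241.

(a) f₀ = 1.254e+05 Hz  (b) Q = 0.4241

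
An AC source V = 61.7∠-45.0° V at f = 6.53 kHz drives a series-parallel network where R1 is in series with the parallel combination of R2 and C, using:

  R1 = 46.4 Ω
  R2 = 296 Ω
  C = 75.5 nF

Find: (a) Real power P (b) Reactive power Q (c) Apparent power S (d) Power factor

Step 1 — Angular frequency: ω = 2π·f = 2π·6530 = 4.103e+04 rad/s.
Step 2 — Component impedances:
  R1: Z = R = 46.4 Ω
  R2: Z = R = 296 Ω
  C: Z = 1/(jωC) = -j/(ω·C) = 0 - j322.8 Ω
Step 3 — Parallel branch: R2 || C = 1/(1/R2 + 1/C) = 160.8 - j147.4 Ω.
Step 4 — Series with R1: Z_total = R1 + (R2 || C) = 207.2 - j147.4 Ω = 254.3∠-35.4° Ω.
Step 5 — Source phasor: V = 61.7∠-45.0° V = 43.63 - j43.63 V.
Step 6 — Current: I = V / Z = 0.2392 - j0.04031 A = 0.2426∠-9.6° A.
Step 7 — Complex power: S = V·I* = 12.2 - j8.679 VA.
Step 8 — Real power: P = Re(S) = 12.2 W.
Step 9 — Reactive power: Q = Im(S) = -8.679 VAR.
Step 10 — Apparent power: |S| = 14.97 VA.
Step 11 — Power factor: PF = P/|S| = 0.8148 (leading).

(a) P = 12.2 W  (b) Q = -8.679 VAR  (c) S = 14.97 VA  (d) PF = 0.8148 (leading)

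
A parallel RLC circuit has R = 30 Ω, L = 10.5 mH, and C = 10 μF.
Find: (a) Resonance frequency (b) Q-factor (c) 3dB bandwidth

Step 1 — Resonance: ω₀ = 1/√(LC) = 1/√(0.0105·1e-05) = 3086 rad/s.
Step 2 — f₀ = ω₀/(2π) = 491.2 Hz.
Step 3 — Parallel Q: Q = R/(ω₀L) = 30/(3086·0.0105) = 0.9258.
Step 4 — Bandwidth: Δω = ω₀/Q = 3333 rad/s; BW = Δω/(2π) = 530.5 Hz.

(a) f₀ = 491.2 Hz  (b) Q = 0.9258  (c) BW = 530.5 Hz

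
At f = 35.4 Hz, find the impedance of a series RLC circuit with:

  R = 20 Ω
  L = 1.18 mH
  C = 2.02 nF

Step 1 — Angular frequency: ω = 2π·f = 2π·35.4 = 222.4 rad/s.
Step 2 — Component impedances:
  R: Z = R = 20 Ω
  L: Z = jωL = j·222.4·0.00118 = 0 + j0.2625 Ω
  C: Z = 1/(jωC) = -j/(ω·C) = 0 - j2.226e+06 Ω
Step 3 — Series combination: Z_total = R + L + C = 20 - j2.226e+06 Ω = 2.226e+06∠-90.0° Ω.

Z = 20 - j2.226e+06 Ω = 2.226e+06∠-90.0° Ω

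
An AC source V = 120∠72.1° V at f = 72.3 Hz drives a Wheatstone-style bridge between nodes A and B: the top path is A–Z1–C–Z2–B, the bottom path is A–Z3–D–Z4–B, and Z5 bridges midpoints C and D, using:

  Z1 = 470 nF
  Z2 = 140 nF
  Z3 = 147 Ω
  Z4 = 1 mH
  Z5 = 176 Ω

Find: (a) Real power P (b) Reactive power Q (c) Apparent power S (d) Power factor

Step 1 — Angular frequency: ω = 2π·f = 2π·72.3 = 454.3 rad/s.
Step 2 — Component impedances:
  Z1: Z = 1/(jωC) = -j/(ω·C) = 0 - j4684 Ω
  Z2: Z = 1/(jωC) = -j/(ω·C) = 0 - j1.572e+04 Ω
  Z3: Z = R = 147 Ω
  Z4: Z = jωL = j·454.3·0.001 = 0 + j0.4543 Ω
  Z5: Z = R = 176 Ω
Step 3 — Bridge requires nodal analysis (the Z5 bridge couples midpoints C and D, so the two paths cannot be reduced to a simple series/parallel combination). Setting node B to ground and injecting 1 A at node A, the 3-node admittance system at A, C, D solves to V_A = Z_AB = 146.7 - j4.135 Ω = 146.7∠-1.6° Ω.
Step 4 — Source phasor: V = 120∠72.1° V = 36.88 + j114.2 V.
Step 5 — Current: I = V / Z = 0.2293 + j0.785 A = 0.8178∠73.7° A.
Step 6 — Complex power: S = V·I* = 98.09 - j2.765 VA.
Step 7 — Real power: P = Re(S) = 98.09 W.
Step 8 — Reactive power: Q = Im(S) = -2.765 VAR.
Step 9 — Apparent power: |S| = 98.13 VA.
Step 10 — Power factor: PF = P/|S| = 0.9996 (leading).

(a) P = 98.09 W  (b) Q = -2.765 VAR  (c) S = 98.13 VA  (d) PF = 0.9996 (leading)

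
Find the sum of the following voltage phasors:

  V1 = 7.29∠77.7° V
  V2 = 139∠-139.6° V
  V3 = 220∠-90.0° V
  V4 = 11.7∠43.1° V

Step 1 — Convert each phasor to rectangular form:
  V1 = 7.29·(cos(77.7°) + j·sin(77.7°)) = 1.553 + j7.123 V
  V2 = 139·(cos(-139.6°) + j·sin(-139.6°)) = -105.9 - j90.09 V
  V3 = 220·(cos(-90.0°) + j·sin(-90.0°)) = 0 - j220 V
  V4 = 11.7·(cos(43.1°) + j·sin(43.1°)) = 8.543 + j7.994 V
Step 2 — Sum components: V_total = -95.76 - j295 V.
Step 3 — Convert to polar: |V_total| = 310.1 V, ∠V_total = -108.0°.

V_total = 310.1∠-108.0° V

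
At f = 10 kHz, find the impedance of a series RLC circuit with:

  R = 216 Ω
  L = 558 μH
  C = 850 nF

Step 1 — Angular frequency: ω = 2π·f = 2π·1e+04 = 6.283e+04 rad/s.
Step 2 — Component impedances:
  R: Z = R = 216 Ω
  L: Z = jωL = j·6.283e+04·0.000558 = 0 + j35.06 Ω
  C: Z = 1/(jωC) = -j/(ω·C) = 0 - j18.72 Ω
Step 3 — Series combination: Z_total = R + L + C = 216 + j16.34 Ω = 216.6∠4.3° Ω.

Z = 216 + j16.34 Ω = 216.6∠4.3° Ω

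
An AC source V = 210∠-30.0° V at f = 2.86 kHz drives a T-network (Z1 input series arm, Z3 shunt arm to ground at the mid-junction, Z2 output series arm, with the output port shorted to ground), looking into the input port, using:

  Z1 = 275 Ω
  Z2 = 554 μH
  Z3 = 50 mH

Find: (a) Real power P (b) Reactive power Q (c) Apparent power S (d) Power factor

Step 1 — Angular frequency: ω = 2π·f = 2π·2860 = 1.797e+04 rad/s.
Step 2 — Component impedances:
  Z1: Z = R = 275 Ω
  Z2: Z = jωL = j·1.797e+04·0.000554 = 0 + j9.955 Ω
  Z3: Z = jωL = j·1.797e+04·0.05 = 0 + j898.5 Ω
Step 3 — With the output port shorted to ground, the output series arm Z2 runs from the junction to ground; the shunt arm Z3 also runs from the junction to ground. They appear in parallel: Z3 || Z2 = 0 + j9.846 Ω.
Step 4 — Series with input arm Z1: Z_in = Z1 + (Z3 || Z2) = 275 + j9.846 Ω = 275.2∠2.1° Ω.
Step 5 — Source phasor: V = 210∠-30.0° V = 181.9 - j105 V.
Step 6 — Current: I = V / Z = 0.6468 - j0.405 A = 0.7631∠-32.1° A.
Step 7 — Complex power: S = V·I* = 160.2 + j5.734 VA.
Step 8 — Real power: P = Re(S) = 160.2 W.
Step 9 — Reactive power: Q = Im(S) = 5.734 VAR.
Step 10 — Apparent power: |S| = 160.3 VA.
Step 11 — Power factor: PF = P/|S| = 0.9994 (lagging).

(a) P = 160.2 W  (b) Q = 5.734 VAR  (c) S = 160.3 VA  (d) PF = 0.9994 (lagging)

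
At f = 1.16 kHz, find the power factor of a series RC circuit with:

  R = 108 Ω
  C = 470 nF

Step 1 — Angular frequency: ω = 2π·f = 2π·1160 = 7288 rad/s.
Step 2 — Component impedances:
  R: Z = R = 108 Ω
  C: Z = 1/(jωC) = -j/(ω·C) = 0 - j291.9 Ω
Step 3 — Series combination: Z_total = R + C = 108 - j291.9 Ω = 311.3∠-69.7° Ω.
Step 4 — Power factor: PF = cos(φ) = Re(Z)/|Z| = 108/311.26 = 0.347.
Step 5 — Type: Im(Z) = -291.9 ⇒ leading (phase φ = -69.7°).

PF = 0.347 (leading, φ = -69.7°)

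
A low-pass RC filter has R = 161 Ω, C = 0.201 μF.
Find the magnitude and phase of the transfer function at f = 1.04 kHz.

Step 1 — Angular frequency: ω = 2π·1040 = 6535 rad/s.
Step 2 — Transfer function: H(jω) = 1/(1 + jωRC).
Step 3 — Denominator: 1 + jωRC = 1 + j·6535·161·2.01e-07 = 1 + j0.2115.
Step 4 — H = 0.9572 - j0.2024.
Step 5 — Magnitude: |H| = 0.9784 (-0.2 dB); phase: φ = -11.9°.

|H| = 0.9784 (-0.2 dB), φ = -11.9°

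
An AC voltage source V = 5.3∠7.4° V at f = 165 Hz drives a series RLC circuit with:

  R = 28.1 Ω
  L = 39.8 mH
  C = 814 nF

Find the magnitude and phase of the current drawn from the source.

Step 1 — Angular frequency: ω = 2π·f = 2π·165 = 1037 rad/s.
Step 2 — Component impedances:
  R: Z = R = 28.1 Ω
  L: Z = jωL = j·1037·0.0398 = 0 + j41.26 Ω
  C: Z = 1/(jωC) = -j/(ω·C) = 0 - j1185 Ω
Step 3 — Series combination: Z_total = R + L + C = 28.1 - j1144 Ω = 1144∠-88.6° Ω.
Step 4 — Source phasor: V = 5.3∠7.4° V = 5.256 + j0.6826 V.
Step 5 — Ohm's law: I = V / Z_total = (5.256 + j0.6826) / (28.1 - j1144) = -0.0004836 + j0.004607 A.
Step 6 — Convert to polar: |I| = 0.004633 A, ∠I = 96.0°.

I = 0.004633∠96.0° A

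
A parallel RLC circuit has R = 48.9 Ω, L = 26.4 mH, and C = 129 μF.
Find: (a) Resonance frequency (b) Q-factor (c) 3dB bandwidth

Step 1 — Resonance: ω₀ = 1/√(LC) = 1/√(0.0264·0.000129) = 541.9 rad/s.
Step 2 — f₀ = ω₀/(2π) = 86.24 Hz.
Step 3 — Parallel Q: Q = R/(ω₀L) = 48.9/(541.9·0.0264) = 3.418.
Step 4 — Bandwidth: Δω = ω₀/Q = 158.5 rad/s; BW = Δω/(2π) = 25.23 Hz.

(a) f₀ = 86.24 Hz  (b) Q = 3.418  (c) BW = 25.23 Hz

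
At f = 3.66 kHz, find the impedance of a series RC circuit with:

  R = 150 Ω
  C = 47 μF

Step 1 — Angular frequency: ω = 2π·f = 2π·3660 = 2.3e+04 rad/s.
Step 2 — Component impedances:
  R: Z = R = 150 Ω
  C: Z = 1/(jωC) = -j/(ω·C) = 0 - j0.9252 Ω
Step 3 — Series combination: Z_total = R + C = 150 - j0.9252 Ω = 150∠-0.4° Ω.

Z = 150 - j0.9252 Ω = 150∠-0.4° Ω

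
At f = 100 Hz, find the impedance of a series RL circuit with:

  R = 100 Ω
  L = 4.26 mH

Step 1 — Angular frequency: ω = 2π·f = 2π·100 = 628.3 rad/s.
Step 2 — Component impedances:
  R: Z = R = 100 Ω
  L: Z = jωL = j·628.3·0.00426 = 0 + j2.677 Ω
Step 3 — Series combination: Z_total = R + L = 100 + j2.677 Ω = 100∠1.5° Ω.

Z = 100 + j2.677 Ω = 100∠1.5° Ω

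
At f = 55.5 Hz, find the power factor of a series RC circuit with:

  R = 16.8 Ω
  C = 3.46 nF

Step 1 — Angular frequency: ω = 2π·f = 2π·55.5 = 348.7 rad/s.
Step 2 — Component impedances:
  R: Z = R = 16.8 Ω
  C: Z = 1/(jωC) = -j/(ω·C) = 0 - j8.288e+05 Ω
Step 3 — Series combination: Z_total = R + C = 16.8 - j8.288e+05 Ω = 8.288e+05∠-90.0° Ω.
Step 4 — Power factor: PF = cos(φ) = Re(Z)/|Z| = 16.8/8.288e+05 = 2.027e-05.
Step 5 — Type: Im(Z) = -8.288e+05 ⇒ leading (phase φ = -90.0°).

PF = 2.027e-05 (leading, φ = -90.0°)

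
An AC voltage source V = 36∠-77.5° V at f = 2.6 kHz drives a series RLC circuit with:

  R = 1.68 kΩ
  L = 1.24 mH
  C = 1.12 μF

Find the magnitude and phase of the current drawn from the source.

Step 1 — Angular frequency: ω = 2π·f = 2π·2600 = 1.634e+04 rad/s.
Step 2 — Component impedances:
  R: Z = R = 1680 Ω
  L: Z = jωL = j·1.634e+04·0.00124 = 0 + j20.26 Ω
  C: Z = 1/(jωC) = -j/(ω·C) = 0 - j54.65 Ω
Step 3 — Series combination: Z_total = R + L + C = 1680 - j34.4 Ω = 1680∠-1.2° Ω.
Step 4 — Source phasor: V = 36∠-77.5° V = 7.792 - j35.15 V.
Step 5 — Ohm's law: I = V / Z_total = (7.792 - j35.15) / (1680 - j34.4) = 0.005064 - j0.02082 A.
Step 6 — Convert to polar: |I| = 0.02142 A, ∠I = -76.3°.

I = 0.02142∠-76.3° A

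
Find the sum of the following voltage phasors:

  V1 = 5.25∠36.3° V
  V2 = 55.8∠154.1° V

Step 1 — Convert each phasor to rectangular form:
  V1 = 5.25·(cos(36.3°) + j·sin(36.3°)) = 4.231 + j3.108 V
  V2 = 55.8·(cos(154.1°) + j·sin(154.1°)) = -50.2 + j24.37 V
Step 2 — Sum components: V_total = -45.96 + j27.48 V.
Step 3 — Convert to polar: |V_total| = 53.55 V, ∠V_total = 149.1°.

V_total = 53.55∠149.1° V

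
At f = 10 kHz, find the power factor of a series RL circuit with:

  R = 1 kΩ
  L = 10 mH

Step 1 — Angular frequency: ω = 2π·f = 2π·1e+04 = 6.283e+04 rad/s.
Step 2 — Component impedances:
  R: Z = R = 1000 Ω
  L: Z = jωL = j·6.283e+04·0.01 = 0 + j628.3 Ω
Step 3 — Series combination: Z_total = R + L = 1000 + j628.3 Ω = 1181∠32.1° Ω.
Step 4 — Power factor: PF = cos(φ) = Re(Z)/|Z| = 1000/1181 = 0.8467.
Step 5 — Type: Im(Z) = 628.3 ⇒ lagging (phase φ = 32.1°).

PF = 0.8467 (lagging, φ = 32.1°)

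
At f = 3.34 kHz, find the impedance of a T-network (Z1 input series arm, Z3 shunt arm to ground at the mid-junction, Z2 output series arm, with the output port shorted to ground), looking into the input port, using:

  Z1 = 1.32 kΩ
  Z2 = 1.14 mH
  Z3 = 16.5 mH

Step 1 — Angular frequency: ω = 2π·f = 2π·3340 = 2.099e+04 rad/s.
Step 2 — Component impedances:
  Z1: Z = R = 1320 Ω
  Z2: Z = jωL = j·2.099e+04·0.00114 = 0 + j23.92 Ω
  Z3: Z = jωL = j·2.099e+04·0.0165 = 0 + j346.3 Ω
Step 3 — With the output port shorted to ground, the output series arm Z2 runs from the junction to ground; the shunt arm Z3 also runs from the junction to ground. They appear in parallel: Z3 || Z2 = 0 + j22.38 Ω.
Step 4 — Series with input arm Z1: Z_in = Z1 + (Z3 || Z2) = 1320 + j22.38 Ω = 1320∠1.0° Ω.

Z = 1320 + j22.38 Ω = 1320∠1.0° Ω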